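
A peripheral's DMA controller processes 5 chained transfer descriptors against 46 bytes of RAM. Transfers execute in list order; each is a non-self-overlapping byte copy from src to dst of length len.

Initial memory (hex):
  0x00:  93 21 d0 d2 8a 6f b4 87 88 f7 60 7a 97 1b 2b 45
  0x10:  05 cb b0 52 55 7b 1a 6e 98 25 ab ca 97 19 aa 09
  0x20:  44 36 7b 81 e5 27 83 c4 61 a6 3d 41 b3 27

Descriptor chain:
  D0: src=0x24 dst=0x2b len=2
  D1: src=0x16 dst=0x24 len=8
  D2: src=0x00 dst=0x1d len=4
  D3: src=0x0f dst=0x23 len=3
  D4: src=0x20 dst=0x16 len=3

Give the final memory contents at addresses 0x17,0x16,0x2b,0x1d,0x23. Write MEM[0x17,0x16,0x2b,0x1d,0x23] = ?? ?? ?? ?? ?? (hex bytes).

D0: mem[0x2b..0x2c] <- [e5 27]
D1: mem[0x24..0x2b] <- [1a 6e 98 25 ab ca 97 19]
D2: mem[0x1d..0x20] <- [93 21 d0 d2]
D3: mem[0x23..0x25] <- [45 05 cb]
D4: mem[0x16..0x18] <- [d2 36 7b]
query mem[0x17]=0x36, mem[0x16]=0xd2, mem[0x2b]=0x19, mem[0x1d]=0x93, mem[0x23]=0x45

MEM[0x17,0x16,0x2b,0x1d,0x23] = 36 d2 19 93 45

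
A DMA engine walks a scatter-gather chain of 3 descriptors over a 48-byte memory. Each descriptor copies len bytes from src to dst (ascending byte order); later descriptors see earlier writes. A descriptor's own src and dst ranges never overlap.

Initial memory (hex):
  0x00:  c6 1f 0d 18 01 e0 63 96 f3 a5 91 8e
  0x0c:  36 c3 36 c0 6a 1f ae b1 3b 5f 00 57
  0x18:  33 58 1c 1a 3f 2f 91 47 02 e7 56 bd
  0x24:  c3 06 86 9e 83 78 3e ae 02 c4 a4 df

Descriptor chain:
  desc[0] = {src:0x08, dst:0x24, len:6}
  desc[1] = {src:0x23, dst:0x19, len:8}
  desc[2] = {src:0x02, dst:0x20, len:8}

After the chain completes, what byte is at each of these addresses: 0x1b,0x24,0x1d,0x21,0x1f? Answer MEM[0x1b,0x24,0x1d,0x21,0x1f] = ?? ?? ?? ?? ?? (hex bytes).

[0] 0x08->0x24 len=6 : f3 a5 91 8e 36 c3
[1] 0x23->0x19 len=8 : bd f3 a5 91 8e 36 c3 3e
[2] 0x02->0x20 len=8 : 0d 18 01 e0 63 96 f3 a5
query mem[0x1b]=0xa5, mem[0x24]=0x63, mem[0x1d]=0x8e, mem[0x21]=0x18, mem[0x1f]=0xc3

MEM[0x1b,0x24,0x1d,0x21,0x1f] = a5 63 8e 18 c3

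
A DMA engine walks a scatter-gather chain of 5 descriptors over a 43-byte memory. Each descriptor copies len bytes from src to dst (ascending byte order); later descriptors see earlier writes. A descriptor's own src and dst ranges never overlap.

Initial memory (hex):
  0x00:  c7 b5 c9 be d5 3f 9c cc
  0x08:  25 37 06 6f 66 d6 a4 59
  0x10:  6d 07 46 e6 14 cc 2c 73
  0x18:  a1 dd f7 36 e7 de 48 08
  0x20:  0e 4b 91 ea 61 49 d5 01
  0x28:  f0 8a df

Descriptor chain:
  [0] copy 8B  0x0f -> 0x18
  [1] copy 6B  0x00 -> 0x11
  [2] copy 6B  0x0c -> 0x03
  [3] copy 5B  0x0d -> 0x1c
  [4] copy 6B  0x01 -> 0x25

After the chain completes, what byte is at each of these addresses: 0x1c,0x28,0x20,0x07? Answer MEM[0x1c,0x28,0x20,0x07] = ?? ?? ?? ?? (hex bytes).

  after D0: wrote 8B at 0x18 = 596d0746e614cc2c
  after D1: wrote 6B at 0x11 = c7b5c9bed53f
  after D2: wrote 6B at 0x03 = 66d6a4596dc7
  after D3: wrote 5B at 0x1c = d6a4596dc7
  after D4: wrote 6B at 0x25 = b5c966d6a459
query mem[0x1c]=0xd6, mem[0x28]=0xd6, mem[0x20]=0xc7, mem[0x07]=0x6d

MEM[0x1c,0x28,0x20,0x07] = d6 d6 c7 6d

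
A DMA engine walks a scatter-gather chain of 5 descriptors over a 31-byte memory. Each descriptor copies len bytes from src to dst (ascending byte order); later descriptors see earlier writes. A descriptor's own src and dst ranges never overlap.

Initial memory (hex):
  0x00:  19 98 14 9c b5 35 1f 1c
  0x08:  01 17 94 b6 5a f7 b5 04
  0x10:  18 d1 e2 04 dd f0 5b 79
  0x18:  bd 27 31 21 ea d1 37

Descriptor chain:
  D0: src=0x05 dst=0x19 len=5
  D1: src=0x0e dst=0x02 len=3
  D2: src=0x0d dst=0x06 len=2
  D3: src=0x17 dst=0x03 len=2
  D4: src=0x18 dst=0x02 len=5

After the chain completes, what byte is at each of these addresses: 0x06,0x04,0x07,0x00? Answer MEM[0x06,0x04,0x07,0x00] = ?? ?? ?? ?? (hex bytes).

MEM[0x06,0x04,0x07,0x00] = 01 1f b5 19

#0 dst[0x19+5] := {0x35,0x1f,0x1c,0x01,0x17}
#1 dst[0x02+3] := {0xb5,0x04,0x18}
#2 dst[0x06+2] := {0xf7,0xb5}
#3 dst[0x03+2] := {0x79,0xbd}
#4 dst[0x02+5] := {0xbd,0x35,0x1f,0x1c,0x01}
query mem[0x06]=0x01, mem[0x04]=0x1f, mem[0x07]=0xb5, mem[0x00]=0x19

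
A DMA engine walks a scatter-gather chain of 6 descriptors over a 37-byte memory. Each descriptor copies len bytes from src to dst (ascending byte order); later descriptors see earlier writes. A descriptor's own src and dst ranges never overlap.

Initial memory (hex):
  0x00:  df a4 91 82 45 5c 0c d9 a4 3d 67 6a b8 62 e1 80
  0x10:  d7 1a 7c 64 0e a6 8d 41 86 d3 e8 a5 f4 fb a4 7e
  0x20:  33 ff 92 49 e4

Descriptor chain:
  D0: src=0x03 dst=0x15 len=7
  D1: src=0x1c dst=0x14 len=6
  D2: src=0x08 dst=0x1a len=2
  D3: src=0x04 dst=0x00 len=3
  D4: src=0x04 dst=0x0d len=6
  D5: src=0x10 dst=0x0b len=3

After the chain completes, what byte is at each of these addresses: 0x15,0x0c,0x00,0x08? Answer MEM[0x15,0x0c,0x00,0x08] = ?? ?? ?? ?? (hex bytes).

  after D0: wrote 7B at 0x15 = 82455c0cd9a43d
  after D1: wrote 6B at 0x14 = f4fba47e33ff
  after D2: wrote 2B at 0x1a = a43d
  after D3: wrote 3B at 0x00 = 455c0c
  after D4: wrote 6B at 0x0d = 455c0cd9a43d
  after D5: wrote 3B at 0x0b = d9a43d
query mem[0x15]=0xfb, mem[0x0c]=0xa4, mem[0x00]=0x45, mem[0x08]=0xa4

MEM[0x15,0x0c,0x00,0x08] = fb a4 45 a4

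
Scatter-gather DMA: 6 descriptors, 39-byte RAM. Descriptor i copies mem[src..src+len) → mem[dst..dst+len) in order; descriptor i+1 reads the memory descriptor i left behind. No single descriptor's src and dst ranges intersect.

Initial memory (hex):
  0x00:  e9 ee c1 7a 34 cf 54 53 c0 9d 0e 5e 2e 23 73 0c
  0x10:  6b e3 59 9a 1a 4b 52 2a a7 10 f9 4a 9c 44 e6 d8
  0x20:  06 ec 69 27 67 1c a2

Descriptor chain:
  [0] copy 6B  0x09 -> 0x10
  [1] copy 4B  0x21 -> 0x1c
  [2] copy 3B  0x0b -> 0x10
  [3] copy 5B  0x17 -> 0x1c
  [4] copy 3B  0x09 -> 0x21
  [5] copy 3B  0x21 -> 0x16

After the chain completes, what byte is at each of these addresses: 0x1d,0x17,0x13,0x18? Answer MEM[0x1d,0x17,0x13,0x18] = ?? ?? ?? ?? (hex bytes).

MEM[0x1d,0x17,0x13,0x18] = a7 0e 2e 5e

  after D0: wrote 6B at 0x10 = 9d0e5e2e2373
  after D1: wrote 4B at 0x1c = ec692767
  after D2: wrote 3B at 0x10 = 5e2e23
  after D3: wrote 5B at 0x1c = 2aa710f94a
  after D4: wrote 3B at 0x21 = 9d0e5e
  after D5: wrote 3B at 0x16 = 9d0e5e
query mem[0x1d]=0xa7, mem[0x17]=0x0e, mem[0x13]=0x2e, mem[0x18]=0x5e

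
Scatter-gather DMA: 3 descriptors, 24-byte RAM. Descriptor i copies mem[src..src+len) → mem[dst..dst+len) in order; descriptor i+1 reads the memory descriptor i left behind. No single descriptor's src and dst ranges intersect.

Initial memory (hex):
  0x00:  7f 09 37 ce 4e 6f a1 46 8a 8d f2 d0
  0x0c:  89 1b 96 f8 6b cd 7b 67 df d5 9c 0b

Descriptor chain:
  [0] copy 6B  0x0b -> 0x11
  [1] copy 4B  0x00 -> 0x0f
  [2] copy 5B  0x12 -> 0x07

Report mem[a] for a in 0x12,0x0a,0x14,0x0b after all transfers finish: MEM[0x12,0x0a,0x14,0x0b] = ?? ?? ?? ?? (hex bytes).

MEM[0x12,0x0a,0x14,0x0b] = ce f8 96 6b

  after D0: wrote 6B at 0x11 = d0891b96f86b
  after D1: wrote 4B at 0x0f = 7f0937ce
  after D2: wrote 5B at 0x07 = ce1b96f86b
query mem[0x12]=0xce, mem[0x0a]=0xf8, mem[0x14]=0x96, mem[0x0b]=0x6b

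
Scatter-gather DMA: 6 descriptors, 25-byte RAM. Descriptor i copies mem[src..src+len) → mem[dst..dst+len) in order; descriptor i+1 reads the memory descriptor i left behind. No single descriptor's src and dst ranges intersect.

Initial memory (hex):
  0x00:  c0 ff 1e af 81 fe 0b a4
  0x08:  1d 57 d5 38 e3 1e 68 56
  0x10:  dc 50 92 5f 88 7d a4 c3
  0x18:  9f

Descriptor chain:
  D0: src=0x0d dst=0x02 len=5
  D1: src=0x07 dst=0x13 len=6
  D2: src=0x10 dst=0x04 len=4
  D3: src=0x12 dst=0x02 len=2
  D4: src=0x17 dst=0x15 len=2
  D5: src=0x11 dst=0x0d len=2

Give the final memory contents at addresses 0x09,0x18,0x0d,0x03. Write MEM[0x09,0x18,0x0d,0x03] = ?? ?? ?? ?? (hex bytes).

[0] 0x0d->0x02 len=5 : 1e 68 56 dc 50
[1] 0x07->0x13 len=6 : a4 1d 57 d5 38 e3
[2] 0x10->0x04 len=4 : dc 50 92 a4
[3] 0x12->0x02 len=2 : 92 a4
[4] 0x17->0x15 len=2 : 38 e3
[5] 0x11->0x0d len=2 : 50 92
query mem[0x09]=0x57, mem[0x18]=0xe3, mem[0x0d]=0x50, mem[0x03]=0xa4

MEM[0x09,0x18,0x0d,0x03] = 57 e3 50 a4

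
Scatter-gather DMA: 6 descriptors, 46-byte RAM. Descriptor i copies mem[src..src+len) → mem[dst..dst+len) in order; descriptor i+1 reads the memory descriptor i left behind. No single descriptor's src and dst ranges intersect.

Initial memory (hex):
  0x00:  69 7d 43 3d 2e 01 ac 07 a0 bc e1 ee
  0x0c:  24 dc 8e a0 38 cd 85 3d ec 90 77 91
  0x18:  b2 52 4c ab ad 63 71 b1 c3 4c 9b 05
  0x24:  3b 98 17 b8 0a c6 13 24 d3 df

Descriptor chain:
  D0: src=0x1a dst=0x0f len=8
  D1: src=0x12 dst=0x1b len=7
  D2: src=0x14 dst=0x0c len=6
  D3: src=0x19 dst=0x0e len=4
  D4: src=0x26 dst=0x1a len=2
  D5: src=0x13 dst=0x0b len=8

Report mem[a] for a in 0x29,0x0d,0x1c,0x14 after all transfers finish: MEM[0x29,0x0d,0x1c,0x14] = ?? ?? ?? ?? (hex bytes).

  after D0: wrote 8B at 0x0f = 4cabad6371b1c34c
  after D1: wrote 7B at 0x1b = 6371b1c34c91b2
  after D2: wrote 6B at 0x0c = b1c34c91b252
  after D3: wrote 4B at 0x0e = 524c6371
  after D4: wrote 2B at 0x1a = 17b8
  after D5: wrote 8B at 0x0b = 71b1c34c91b25217
query mem[0x29]=0xc6, mem[0x0d]=0xc3, mem[0x1c]=0x71, mem[0x14]=0xb1

MEM[0x29,0x0d,0x1c,0x14] = c6 c3 71 b1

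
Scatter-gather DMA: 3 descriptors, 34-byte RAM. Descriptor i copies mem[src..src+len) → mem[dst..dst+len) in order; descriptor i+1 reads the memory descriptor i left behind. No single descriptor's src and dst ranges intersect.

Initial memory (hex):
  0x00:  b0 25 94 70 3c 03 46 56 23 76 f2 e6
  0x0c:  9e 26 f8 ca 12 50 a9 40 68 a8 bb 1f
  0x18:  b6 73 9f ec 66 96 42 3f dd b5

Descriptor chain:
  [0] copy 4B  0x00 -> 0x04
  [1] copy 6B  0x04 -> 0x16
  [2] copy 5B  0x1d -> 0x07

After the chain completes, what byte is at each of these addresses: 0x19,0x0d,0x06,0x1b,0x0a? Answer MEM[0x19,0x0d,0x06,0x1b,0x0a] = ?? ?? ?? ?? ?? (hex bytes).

MEM[0x19,0x0d,0x06,0x1b,0x0a] = 70 26 94 76 dd

#0 dst[0x04+4] := {0xb0,0x25,0x94,0x70}
#1 dst[0x16+6] := {0xb0,0x25,0x94,0x70,0x23,0x76}
#2 dst[0x07+5] := {0x96,0x42,0x3f,0xdd,0xb5}
query mem[0x19]=0x70, mem[0x0d]=0x26, mem[0x06]=0x94, mem[0x1b]=0x76, mem[0x0a]=0xdd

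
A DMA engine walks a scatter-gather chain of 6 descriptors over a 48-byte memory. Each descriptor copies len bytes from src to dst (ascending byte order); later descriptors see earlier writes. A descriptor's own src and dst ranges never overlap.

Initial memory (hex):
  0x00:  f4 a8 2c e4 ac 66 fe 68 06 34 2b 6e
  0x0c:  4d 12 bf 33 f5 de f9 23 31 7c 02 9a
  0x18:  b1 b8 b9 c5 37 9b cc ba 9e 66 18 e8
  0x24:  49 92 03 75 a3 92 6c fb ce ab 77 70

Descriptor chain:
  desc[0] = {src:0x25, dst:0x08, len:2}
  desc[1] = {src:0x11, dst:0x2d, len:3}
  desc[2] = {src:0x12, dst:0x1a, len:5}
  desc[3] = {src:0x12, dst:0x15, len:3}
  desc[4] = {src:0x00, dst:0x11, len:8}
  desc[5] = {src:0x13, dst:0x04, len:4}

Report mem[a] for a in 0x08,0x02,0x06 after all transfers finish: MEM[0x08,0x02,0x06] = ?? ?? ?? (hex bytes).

#0 dst[0x08+2] := {0x92,0x03}
#1 dst[0x2d+3] := {0xde,0xf9,0x23}
#2 dst[0x1a+5] := {0xf9,0x23,0x31,0x7c,0x02}
#3 dst[0x15+3] := {0xf9,0x23,0x31}
#4 dst[0x11+8] := {0xf4,0xa8,0x2c,0xe4,0xac,0x66,0xfe,0x68}
#5 dst[0x04+4] := {0x2c,0xe4,0xac,0x66}
query mem[0x08]=0x92, mem[0x02]=0x2c, mem[0x06]=0xac

MEM[0x08,0x02,0x06] = 92 2c ac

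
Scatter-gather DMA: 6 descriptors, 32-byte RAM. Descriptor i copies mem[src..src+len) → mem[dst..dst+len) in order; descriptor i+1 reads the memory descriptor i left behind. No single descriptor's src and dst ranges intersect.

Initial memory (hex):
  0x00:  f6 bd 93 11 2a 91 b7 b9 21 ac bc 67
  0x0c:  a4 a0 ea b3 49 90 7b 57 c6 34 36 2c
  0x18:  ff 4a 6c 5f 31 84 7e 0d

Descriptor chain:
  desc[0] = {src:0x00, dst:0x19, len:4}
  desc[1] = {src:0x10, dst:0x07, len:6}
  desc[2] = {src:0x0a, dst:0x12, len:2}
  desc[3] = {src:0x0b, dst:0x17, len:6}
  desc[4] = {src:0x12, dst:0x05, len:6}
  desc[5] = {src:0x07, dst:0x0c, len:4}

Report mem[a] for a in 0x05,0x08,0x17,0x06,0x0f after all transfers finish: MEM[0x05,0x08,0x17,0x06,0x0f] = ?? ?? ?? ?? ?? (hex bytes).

[0] 0x00->0x19 len=4 : f6 bd 93 11
[1] 0x10->0x07 len=6 : 49 90 7b 57 c6 34
[2] 0x0a->0x12 len=2 : 57 c6
[3] 0x0b->0x17 len=6 : c6 34 a0 ea b3 49
[4] 0x12->0x05 len=6 : 57 c6 c6 34 36 c6
[5] 0x07->0x0c len=4 : c6 34 36 c6
query mem[0x05]=0x57, mem[0x08]=0x34, mem[0x17]=0xc6, mem[0x06]=0xc6, mem[0x0f]=0xc6

MEM[0x05,0x08,0x17,0x06,0x0f] = 57 34 c6 c6 c6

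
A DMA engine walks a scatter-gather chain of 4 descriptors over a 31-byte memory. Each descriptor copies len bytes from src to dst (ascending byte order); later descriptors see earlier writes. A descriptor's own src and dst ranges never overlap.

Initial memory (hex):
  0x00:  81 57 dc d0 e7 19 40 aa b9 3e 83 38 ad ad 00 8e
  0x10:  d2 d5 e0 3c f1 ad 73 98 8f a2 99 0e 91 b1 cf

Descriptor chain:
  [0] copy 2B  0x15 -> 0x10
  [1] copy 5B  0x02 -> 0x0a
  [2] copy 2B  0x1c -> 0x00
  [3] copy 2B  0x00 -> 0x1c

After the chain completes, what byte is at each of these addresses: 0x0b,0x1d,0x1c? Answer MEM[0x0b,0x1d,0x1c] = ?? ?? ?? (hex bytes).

[0] 0x15->0x10 len=2 : ad 73
[1] 0x02->0x0a len=5 : dc d0 e7 19 40
[2] 0x1c->0x00 len=2 : 91 b1
[3] 0x00->0x1c len=2 : 91 b1
query mem[0x0b]=0xd0, mem[0x1d]=0xb1, mem[0x1c]=0x91

MEM[0x0b,0x1d,0x1c] = d0 b1 91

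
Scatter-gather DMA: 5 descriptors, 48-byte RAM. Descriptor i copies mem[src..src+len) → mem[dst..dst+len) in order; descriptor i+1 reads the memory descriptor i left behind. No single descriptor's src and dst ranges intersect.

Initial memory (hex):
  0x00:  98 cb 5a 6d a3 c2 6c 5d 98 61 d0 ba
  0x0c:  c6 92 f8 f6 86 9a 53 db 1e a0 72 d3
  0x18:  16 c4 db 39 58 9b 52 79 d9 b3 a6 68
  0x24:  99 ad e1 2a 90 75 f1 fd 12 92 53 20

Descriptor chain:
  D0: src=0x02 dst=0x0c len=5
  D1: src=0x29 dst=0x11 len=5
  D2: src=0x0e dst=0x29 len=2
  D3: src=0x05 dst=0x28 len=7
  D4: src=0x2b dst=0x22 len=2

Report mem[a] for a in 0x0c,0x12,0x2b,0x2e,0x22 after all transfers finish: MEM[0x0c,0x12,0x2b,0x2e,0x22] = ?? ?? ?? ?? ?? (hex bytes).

[0] 0x02->0x0c len=5 : 5a 6d a3 c2 6c
[1] 0x29->0x11 len=5 : 75 f1 fd 12 92
[2] 0x0e->0x29 len=2 : a3 c2
[3] 0x05->0x28 len=7 : c2 6c 5d 98 61 d0 ba
[4] 0x2b->0x22 len=2 : 98 61
query mem[0x0c]=0x5a, mem[0x12]=0xf1, mem[0x2b]=0x98, mem[0x2e]=0xba, mem[0x22]=0x98

MEM[0x0c,0x12,0x2b,0x2e,0x22] = 5a f1 98 ba 98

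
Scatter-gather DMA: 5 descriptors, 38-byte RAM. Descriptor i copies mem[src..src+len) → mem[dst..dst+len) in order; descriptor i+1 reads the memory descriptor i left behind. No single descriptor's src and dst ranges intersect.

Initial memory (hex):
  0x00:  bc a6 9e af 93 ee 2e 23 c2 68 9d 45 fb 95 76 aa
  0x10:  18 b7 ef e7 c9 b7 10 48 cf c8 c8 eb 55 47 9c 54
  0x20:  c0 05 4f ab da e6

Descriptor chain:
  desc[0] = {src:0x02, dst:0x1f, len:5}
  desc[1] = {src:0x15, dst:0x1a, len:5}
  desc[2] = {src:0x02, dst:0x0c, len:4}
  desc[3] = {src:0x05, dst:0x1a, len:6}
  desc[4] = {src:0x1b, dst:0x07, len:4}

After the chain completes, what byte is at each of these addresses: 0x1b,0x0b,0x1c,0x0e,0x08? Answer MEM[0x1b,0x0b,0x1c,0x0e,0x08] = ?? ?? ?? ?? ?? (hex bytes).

MEM[0x1b,0x0b,0x1c,0x0e,0x08] = 2e 45 23 93 23

[0] 0x02->0x1f len=5 : 9e af 93 ee 2e
[1] 0x15->0x1a len=5 : b7 10 48 cf c8
[2] 0x02->0x0c len=4 : 9e af 93 ee
[3] 0x05->0x1a len=6 : ee 2e 23 c2 68 9d
[4] 0x1b->0x07 len=4 : 2e 23 c2 68
query mem[0x1b]=0x2e, mem[0x0b]=0x45, mem[0x1c]=0x23, mem[0x0e]=0x93, mem[0x08]=0x23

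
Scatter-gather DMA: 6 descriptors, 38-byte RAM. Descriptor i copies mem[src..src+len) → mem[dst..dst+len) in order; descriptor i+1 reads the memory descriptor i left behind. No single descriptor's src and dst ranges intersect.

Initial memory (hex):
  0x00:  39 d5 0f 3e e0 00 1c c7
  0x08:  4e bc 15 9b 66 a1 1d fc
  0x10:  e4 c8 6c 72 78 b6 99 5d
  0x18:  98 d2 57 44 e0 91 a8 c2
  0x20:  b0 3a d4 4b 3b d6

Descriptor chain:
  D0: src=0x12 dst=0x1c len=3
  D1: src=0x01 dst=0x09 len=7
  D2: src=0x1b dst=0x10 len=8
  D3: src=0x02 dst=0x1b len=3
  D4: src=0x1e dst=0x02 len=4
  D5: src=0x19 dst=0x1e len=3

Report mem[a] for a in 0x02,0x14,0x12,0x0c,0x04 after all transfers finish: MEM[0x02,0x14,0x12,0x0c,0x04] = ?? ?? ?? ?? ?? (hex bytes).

D0: mem[0x1c..0x1e] <- [6c 72 78]
D1: mem[0x09..0x0f] <- [d5 0f 3e e0 00 1c c7]
D2: mem[0x10..0x17] <- [44 6c 72 78 c2 b0 3a d4]
D3: mem[0x1b..0x1d] <- [0f 3e e0]
D4: mem[0x02..0x05] <- [78 c2 b0 3a]
D5: mem[0x1e..0x20] <- [d2 57 0f]
query mem[0x02]=0x78, mem[0x14]=0xc2, mem[0x12]=0x72, mem[0x0c]=0xe0, mem[0x04]=0xb0

MEM[0x02,0x14,0x12,0x0c,0x04] = 78 c2 72 e0 b0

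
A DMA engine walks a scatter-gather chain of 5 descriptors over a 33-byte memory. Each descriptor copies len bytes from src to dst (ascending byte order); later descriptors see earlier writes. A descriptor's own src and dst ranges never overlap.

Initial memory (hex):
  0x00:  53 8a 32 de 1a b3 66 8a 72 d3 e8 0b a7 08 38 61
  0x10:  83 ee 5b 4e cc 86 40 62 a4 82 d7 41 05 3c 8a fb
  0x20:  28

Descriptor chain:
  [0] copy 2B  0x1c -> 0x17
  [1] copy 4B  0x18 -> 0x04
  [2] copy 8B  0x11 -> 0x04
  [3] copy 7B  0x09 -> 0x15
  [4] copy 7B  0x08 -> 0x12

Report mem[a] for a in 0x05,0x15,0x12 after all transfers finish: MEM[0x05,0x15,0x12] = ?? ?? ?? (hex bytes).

D0: mem[0x17..0x18] <- [05 3c]
D1: mem[0x04..0x07] <- [3c 82 d7 41]
D2: mem[0x04..0x0b] <- [ee 5b 4e cc 86 40 05 3c]
D3: mem[0x15..0x1b] <- [40 05 3c a7 08 38 61]
D4: mem[0x12..0x18] <- [86 40 05 3c a7 08 38]
query mem[0x05]=0x5b, mem[0x15]=0x3c, mem[0x12]=0x86

MEM[0x05,0x15,0x12] = 5b 3c 86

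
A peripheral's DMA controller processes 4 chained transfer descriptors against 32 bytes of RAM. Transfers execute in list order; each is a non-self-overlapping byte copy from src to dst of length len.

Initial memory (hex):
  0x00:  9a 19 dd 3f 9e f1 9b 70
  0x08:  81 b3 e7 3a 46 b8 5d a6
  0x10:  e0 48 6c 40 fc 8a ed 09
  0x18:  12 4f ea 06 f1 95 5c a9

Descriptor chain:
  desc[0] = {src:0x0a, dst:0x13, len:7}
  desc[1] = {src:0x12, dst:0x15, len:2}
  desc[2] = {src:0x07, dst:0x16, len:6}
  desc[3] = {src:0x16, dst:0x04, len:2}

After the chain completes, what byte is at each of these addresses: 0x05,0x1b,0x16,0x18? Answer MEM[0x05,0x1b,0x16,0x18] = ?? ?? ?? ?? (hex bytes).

MEM[0x05,0x1b,0x16,0x18] = 81 46 70 b3

D0: mem[0x13..0x19] <- [e7 3a 46 b8 5d a6 e0]
D1: mem[0x15..0x16] <- [6c e7]
D2: mem[0x16..0x1b] <- [70 81 b3 e7 3a 46]
D3: mem[0x04..0x05] <- [70 81]
query mem[0x05]=0x81, mem[0x1b]=0x46, mem[0x16]=0x70, mem[0x18]=0xb3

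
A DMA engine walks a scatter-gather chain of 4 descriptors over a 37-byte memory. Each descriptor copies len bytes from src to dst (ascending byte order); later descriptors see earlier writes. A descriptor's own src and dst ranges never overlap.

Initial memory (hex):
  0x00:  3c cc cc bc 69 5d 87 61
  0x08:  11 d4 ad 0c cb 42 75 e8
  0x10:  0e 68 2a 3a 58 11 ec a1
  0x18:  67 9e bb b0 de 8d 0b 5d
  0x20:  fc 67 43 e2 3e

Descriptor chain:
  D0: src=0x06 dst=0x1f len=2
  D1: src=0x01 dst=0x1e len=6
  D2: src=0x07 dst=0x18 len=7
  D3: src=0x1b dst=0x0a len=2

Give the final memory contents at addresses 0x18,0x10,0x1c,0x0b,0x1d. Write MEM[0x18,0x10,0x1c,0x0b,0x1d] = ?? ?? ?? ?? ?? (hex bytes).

[0] 0x06->0x1f len=2 : 87 61
[1] 0x01->0x1e len=6 : cc cc bc 69 5d 87
[2] 0x07->0x18 len=7 : 61 11 d4 ad 0c cb 42
[3] 0x1b->0x0a len=2 : ad 0c
query mem[0x18]=0x61, mem[0x10]=0x0e, mem[0x1c]=0x0c, mem[0x0b]=0x0c, mem[0x1d]=0xcb

MEM[0x18,0x10,0x1c,0x0b,0x1d] = 61 0e 0c 0c cb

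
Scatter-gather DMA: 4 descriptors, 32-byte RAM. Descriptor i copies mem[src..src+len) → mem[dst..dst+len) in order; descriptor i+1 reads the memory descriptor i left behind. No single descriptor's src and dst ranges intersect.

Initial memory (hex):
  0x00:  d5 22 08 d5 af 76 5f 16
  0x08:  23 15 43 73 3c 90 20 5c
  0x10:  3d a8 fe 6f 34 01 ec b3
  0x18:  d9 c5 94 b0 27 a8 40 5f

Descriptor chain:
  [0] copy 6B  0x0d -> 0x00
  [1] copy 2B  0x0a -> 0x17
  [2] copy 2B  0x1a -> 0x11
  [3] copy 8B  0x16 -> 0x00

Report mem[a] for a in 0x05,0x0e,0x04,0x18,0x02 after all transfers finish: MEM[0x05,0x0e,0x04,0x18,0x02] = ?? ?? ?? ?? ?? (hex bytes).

MEM[0x05,0x0e,0x04,0x18,0x02] = b0 20 94 73 73

  after D0: wrote 6B at 0x00 = 90205c3da8fe
  after D1: wrote 2B at 0x17 = 4373
  after D2: wrote 2B at 0x11 = 94b0
  after D3: wrote 8B at 0x00 = ec4373c594b027a8
query mem[0x05]=0xb0, mem[0x0e]=0x20, mem[0x04]=0x94, mem[0x18]=0x73, mem[0x02]=0x73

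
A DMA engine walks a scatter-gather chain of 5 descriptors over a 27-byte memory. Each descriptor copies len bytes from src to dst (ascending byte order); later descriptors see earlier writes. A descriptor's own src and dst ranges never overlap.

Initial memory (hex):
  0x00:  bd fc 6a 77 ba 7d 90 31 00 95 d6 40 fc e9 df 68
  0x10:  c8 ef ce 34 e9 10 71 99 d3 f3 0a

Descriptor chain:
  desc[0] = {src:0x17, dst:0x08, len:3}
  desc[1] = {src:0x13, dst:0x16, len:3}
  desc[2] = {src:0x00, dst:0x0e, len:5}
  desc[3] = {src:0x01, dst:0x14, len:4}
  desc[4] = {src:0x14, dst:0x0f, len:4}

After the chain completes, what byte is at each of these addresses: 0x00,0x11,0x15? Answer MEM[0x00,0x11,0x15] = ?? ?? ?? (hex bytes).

  after D0: wrote 3B at 0x08 = 99d3f3
  after D1: wrote 3B at 0x16 = 34e910
  after D2: wrote 5B at 0x0e = bdfc6a77ba
  after D3: wrote 4B at 0x14 = fc6a77ba
  after D4: wrote 4B at 0x0f = fc6a77ba
query mem[0x00]=0xbd, mem[0x11]=0x77, mem[0x15]=0x6a

MEM[0x00,0x11,0x15] = bd 77 6a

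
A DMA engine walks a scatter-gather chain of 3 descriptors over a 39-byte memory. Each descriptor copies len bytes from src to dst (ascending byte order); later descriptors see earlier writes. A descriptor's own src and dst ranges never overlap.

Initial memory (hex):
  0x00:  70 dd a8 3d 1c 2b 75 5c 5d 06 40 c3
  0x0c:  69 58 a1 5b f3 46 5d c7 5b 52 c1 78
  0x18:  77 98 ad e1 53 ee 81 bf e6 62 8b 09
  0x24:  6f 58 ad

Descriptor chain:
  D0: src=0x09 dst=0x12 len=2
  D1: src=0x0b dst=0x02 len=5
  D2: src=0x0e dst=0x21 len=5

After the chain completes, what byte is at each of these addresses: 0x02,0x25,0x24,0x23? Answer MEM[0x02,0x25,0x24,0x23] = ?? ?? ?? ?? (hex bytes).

#0 dst[0x12+2] := {0x06,0x40}
#1 dst[0x02+5] := {0xc3,0x69,0x58,0xa1,0x5b}
#2 dst[0x21+5] := {0xa1,0x5b,0xf3,0x46,0x06}
query mem[0x02]=0xc3, mem[0x25]=0x06, mem[0x24]=0x46, mem[0x23]=0xf3

MEM[0x02,0x25,0x24,0x23] = c3 06 46 f3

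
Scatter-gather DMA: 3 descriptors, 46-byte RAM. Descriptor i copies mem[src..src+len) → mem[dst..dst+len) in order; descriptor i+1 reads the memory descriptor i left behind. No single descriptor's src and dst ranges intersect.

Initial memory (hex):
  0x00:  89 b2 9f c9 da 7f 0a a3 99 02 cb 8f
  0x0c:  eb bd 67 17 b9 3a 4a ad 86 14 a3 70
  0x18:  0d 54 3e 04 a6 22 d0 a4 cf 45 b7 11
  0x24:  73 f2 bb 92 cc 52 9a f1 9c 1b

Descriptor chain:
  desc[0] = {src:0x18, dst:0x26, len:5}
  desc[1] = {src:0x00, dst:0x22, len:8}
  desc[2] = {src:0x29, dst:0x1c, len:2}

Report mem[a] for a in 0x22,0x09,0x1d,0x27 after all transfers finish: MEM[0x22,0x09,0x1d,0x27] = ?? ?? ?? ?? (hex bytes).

[0] 0x18->0x26 len=5 : 0d 54 3e 04 a6
[1] 0x00->0x22 len=8 : 89 b2 9f c9 da 7f 0a a3
[2] 0x29->0x1c len=2 : a3 a6
query mem[0x22]=0x89, mem[0x09]=0x02, mem[0x1d]=0xa6, mem[0x27]=0x7f

MEM[0x22,0x09,0x1d,0x27] = 89 02 a6 7f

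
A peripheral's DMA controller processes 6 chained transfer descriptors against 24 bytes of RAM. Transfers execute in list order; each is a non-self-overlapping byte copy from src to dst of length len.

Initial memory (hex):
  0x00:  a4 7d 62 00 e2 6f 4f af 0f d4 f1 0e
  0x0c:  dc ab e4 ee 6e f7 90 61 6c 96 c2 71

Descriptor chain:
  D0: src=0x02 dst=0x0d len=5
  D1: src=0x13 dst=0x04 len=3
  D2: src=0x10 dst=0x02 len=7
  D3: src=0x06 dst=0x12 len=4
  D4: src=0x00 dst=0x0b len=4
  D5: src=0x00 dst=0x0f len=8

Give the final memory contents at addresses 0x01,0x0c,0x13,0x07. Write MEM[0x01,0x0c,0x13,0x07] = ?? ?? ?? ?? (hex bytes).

MEM[0x01,0x0c,0x13,0x07] = 7d 7d 90 96

[0] 0x02->0x0d len=5 : 62 00 e2 6f 4f
[1] 0x13->0x04 len=3 : 61 6c 96
[2] 0x10->0x02 len=7 : 6f 4f 90 61 6c 96 c2
[3] 0x06->0x12 len=4 : 6c 96 c2 d4
[4] 0x00->0x0b len=4 : a4 7d 6f 4f
[5] 0x00->0x0f len=8 : a4 7d 6f 4f 90 61 6c 96
query mem[0x01]=0x7d, mem[0x0c]=0x7d, mem[0x13]=0x90, mem[0x07]=0x96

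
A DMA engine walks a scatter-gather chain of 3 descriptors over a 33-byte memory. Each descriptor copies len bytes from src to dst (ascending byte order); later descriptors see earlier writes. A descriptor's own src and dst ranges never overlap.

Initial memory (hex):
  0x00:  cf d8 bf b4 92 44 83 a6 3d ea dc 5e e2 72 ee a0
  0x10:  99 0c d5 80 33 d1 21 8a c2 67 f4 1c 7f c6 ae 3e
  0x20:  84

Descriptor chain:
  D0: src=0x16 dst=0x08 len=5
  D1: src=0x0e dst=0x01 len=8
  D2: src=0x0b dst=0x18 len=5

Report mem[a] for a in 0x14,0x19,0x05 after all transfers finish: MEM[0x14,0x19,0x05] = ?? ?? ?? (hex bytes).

MEM[0x14,0x19,0x05] = 33 f4 d5

  after D0: wrote 5B at 0x08 = 218ac267f4
  after D1: wrote 8B at 0x01 = eea0990cd58033d1
  after D2: wrote 5B at 0x18 = 67f472eea0
query mem[0x14]=0x33, mem[0x19]=0xf4, mem[0x05]=0xd5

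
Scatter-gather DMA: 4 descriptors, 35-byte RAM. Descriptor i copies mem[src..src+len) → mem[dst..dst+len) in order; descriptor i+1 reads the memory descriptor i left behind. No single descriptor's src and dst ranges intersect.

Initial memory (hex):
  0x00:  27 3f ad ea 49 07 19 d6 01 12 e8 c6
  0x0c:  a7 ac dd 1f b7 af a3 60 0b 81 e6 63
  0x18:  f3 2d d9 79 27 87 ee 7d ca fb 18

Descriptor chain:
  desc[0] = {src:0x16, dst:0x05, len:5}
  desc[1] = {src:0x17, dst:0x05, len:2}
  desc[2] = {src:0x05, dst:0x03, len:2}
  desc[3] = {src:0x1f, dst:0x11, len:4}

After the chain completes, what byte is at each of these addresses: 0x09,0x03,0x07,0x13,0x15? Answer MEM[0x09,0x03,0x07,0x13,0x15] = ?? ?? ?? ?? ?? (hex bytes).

  after D0: wrote 5B at 0x05 = e663f32dd9
  after D1: wrote 2B at 0x05 = 63f3
  after D2: wrote 2B at 0x03 = 63f3
  after D3: wrote 4B at 0x11 = 7dcafb18
query mem[0x09]=0xd9, mem[0x03]=0x63, mem[0x07]=0xf3, mem[0x13]=0xfb, mem[0x15]=0x81

MEM[0x09,0x03,0x07,0x13,0x15] = d9 63 f3 fb 81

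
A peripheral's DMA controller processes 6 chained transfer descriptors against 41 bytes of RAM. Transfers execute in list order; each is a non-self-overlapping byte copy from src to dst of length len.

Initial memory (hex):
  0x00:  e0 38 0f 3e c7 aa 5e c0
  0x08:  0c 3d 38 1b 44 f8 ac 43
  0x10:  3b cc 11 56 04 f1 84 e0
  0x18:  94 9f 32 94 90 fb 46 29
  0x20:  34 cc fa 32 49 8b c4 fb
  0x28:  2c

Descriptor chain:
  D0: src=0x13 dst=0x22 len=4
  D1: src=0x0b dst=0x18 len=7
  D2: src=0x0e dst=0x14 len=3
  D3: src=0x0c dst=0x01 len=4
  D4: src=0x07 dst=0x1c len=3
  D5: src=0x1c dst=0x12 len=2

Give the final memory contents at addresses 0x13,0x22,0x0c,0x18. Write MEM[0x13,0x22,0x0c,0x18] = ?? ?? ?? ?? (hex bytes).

[0] 0x13->0x22 len=4 : 56 04 f1 84
[1] 0x0b->0x18 len=7 : 1b 44 f8 ac 43 3b cc
[2] 0x0e->0x14 len=3 : ac 43 3b
[3] 0x0c->0x01 len=4 : 44 f8 ac 43
[4] 0x07->0x1c len=3 : c0 0c 3d
[5] 0x1c->0x12 len=2 : c0 0c
query mem[0x13]=0x0c, mem[0x22]=0x56, mem[0x0c]=0x44, mem[0x18]=0x1b

MEM[0x13,0x22,0x0c,0x18] = 0c 56 44 1b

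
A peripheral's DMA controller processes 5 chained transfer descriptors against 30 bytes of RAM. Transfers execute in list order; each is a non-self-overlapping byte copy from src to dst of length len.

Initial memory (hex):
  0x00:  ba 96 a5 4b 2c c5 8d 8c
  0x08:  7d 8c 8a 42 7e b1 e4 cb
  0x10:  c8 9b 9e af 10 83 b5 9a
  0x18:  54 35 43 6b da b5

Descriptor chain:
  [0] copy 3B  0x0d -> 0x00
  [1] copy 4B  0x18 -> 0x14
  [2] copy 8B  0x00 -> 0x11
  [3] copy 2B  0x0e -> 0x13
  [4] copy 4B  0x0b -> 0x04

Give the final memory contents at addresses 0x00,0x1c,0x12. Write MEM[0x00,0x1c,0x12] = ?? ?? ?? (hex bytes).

MEM[0x00,0x1c,0x12] = b1 da e4

[0] 0x0d->0x00 len=3 : b1 e4 cb
[1] 0x18->0x14 len=4 : 54 35 43 6b
[2] 0x00->0x11 len=8 : b1 e4 cb 4b 2c c5 8d 8c
[3] 0x0e->0x13 len=2 : e4 cb
[4] 0x0b->0x04 len=4 : 42 7e b1 e4
query mem[0x00]=0xb1, mem[0x1c]=0xda, mem[0x12]=0xe4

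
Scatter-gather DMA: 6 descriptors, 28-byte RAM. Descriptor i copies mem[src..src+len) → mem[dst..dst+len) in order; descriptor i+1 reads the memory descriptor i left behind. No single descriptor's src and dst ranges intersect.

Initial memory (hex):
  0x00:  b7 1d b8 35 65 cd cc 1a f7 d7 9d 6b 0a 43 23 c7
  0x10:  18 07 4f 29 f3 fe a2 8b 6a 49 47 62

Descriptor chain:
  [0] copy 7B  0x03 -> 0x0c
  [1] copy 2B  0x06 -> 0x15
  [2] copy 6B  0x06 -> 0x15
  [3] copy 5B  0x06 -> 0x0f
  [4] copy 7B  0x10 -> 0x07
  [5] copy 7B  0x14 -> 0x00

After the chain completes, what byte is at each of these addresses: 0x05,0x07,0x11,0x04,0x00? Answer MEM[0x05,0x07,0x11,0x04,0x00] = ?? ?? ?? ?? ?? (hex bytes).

[0] 0x03->0x0c len=7 : 35 65 cd cc 1a f7 d7
[1] 0x06->0x15 len=2 : cc 1a
[2] 0x06->0x15 len=6 : cc 1a f7 d7 9d 6b
[3] 0x06->0x0f len=5 : cc 1a f7 d7 9d
[4] 0x10->0x07 len=7 : 1a f7 d7 9d f3 cc 1a
[5] 0x14->0x00 len=7 : f3 cc 1a f7 d7 9d 6b
query mem[0x05]=0x9d, mem[0x07]=0x1a, mem[0x11]=0xf7, mem[0x04]=0xd7, mem[0x00]=0xf3

MEM[0x05,0x07,0x11,0x04,0x00] = 9d 1a f7 d7 f3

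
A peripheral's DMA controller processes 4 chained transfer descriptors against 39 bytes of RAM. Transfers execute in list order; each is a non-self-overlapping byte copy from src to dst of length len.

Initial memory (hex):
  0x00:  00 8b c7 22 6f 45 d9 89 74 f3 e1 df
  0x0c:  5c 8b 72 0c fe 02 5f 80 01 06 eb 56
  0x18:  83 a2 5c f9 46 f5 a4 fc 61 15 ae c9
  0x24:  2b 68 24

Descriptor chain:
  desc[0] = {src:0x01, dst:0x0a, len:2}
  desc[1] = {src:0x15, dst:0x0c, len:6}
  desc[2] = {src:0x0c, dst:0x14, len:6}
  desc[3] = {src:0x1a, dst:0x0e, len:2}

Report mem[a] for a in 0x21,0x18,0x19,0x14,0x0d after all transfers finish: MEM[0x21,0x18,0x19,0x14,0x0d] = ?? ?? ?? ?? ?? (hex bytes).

  after D0: wrote 2B at 0x0a = 8bc7
  after D1: wrote 6B at 0x0c = 06eb5683a25c
  after D2: wrote 6B at 0x14 = 06eb5683a25c
  after D3: wrote 2B at 0x0e = 5cf9
query mem[0x21]=0x15, mem[0x18]=0xa2, mem[0x19]=0x5c, mem[0x14]=0x06, mem[0x0d]=0xeb

MEM[0x21,0x18,0x19,0x14,0x0d] = 15 a2 5c 06 eb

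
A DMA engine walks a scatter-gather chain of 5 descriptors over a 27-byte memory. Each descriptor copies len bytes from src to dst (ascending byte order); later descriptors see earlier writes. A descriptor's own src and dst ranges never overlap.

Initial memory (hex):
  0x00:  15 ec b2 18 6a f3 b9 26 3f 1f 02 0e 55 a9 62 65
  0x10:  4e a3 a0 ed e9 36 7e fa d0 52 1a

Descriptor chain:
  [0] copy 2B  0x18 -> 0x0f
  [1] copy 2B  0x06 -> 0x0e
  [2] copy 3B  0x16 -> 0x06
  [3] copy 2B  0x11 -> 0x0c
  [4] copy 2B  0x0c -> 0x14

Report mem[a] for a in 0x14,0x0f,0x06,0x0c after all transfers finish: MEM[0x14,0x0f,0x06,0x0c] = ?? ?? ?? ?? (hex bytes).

MEM[0x14,0x0f,0x06,0x0c] = a3 26 7e a3

D0: mem[0x0f..0x10] <- [d0 52]
D1: mem[0x0e..0x0f] <- [b9 26]
D2: mem[0x06..0x08] <- [7e fa d0]
D3: mem[0x0c..0x0d] <- [a3 a0]
D4: mem[0x14..0x15] <- [a3 a0]
query mem[0x14]=0xa3, mem[0x0f]=0x26, mem[0x06]=0x7e, mem[0x0c]=0xa3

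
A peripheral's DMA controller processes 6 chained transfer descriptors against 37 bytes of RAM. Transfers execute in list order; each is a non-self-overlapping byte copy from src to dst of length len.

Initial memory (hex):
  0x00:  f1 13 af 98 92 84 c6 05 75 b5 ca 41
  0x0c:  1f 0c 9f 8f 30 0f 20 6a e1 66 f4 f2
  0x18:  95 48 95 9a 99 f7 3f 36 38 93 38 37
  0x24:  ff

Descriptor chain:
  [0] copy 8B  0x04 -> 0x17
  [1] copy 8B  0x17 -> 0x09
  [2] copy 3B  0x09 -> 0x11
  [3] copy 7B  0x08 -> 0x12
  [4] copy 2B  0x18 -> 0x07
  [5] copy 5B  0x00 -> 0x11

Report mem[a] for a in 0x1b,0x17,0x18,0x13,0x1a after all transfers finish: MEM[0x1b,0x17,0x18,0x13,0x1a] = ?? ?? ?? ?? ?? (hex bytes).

MEM[0x1b,0x17,0x18,0x13,0x1a] = 75 75 b5 af 05

  after D0: wrote 8B at 0x17 = 9284c60575b5ca41
  after D1: wrote 8B at 0x09 = 9284c60575b5ca41
  after D2: wrote 3B at 0x11 = 9284c6
  after D3: wrote 7B at 0x12 = 759284c60575b5
  after D4: wrote 2B at 0x07 = b5c6
  after D5: wrote 5B at 0x11 = f113af9892
query mem[0x1b]=0x75, mem[0x17]=0x75, mem[0x18]=0xb5, mem[0x13]=0xaf, mem[0x1a]=0x05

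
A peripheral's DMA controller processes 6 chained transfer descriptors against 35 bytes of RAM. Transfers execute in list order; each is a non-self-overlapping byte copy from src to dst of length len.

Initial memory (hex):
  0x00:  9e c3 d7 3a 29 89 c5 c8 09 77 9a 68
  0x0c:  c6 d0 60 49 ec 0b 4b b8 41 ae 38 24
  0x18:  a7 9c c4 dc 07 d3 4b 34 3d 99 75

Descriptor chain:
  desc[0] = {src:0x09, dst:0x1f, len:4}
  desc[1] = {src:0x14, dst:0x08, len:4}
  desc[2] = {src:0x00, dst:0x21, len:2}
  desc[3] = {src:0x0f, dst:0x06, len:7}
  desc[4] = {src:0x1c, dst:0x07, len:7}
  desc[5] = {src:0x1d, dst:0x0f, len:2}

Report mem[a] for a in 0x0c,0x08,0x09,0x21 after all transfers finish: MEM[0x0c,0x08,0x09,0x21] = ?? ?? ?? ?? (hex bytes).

#0 dst[0x1f+4] := {0x77,0x9a,0x68,0xc6}
#1 dst[0x08+4] := {0x41,0xae,0x38,0x24}
#2 dst[0x21+2] := {0x9e,0xc3}
#3 dst[0x06+7] := {0x49,0xec,0x0b,0x4b,0xb8,0x41,0xae}
#4 dst[0x07+7] := {0x07,0xd3,0x4b,0x77,0x9a,0x9e,0xc3}
#5 dst[0x0f+2] := {0xd3,0x4b}
query mem[0x0c]=0x9e, mem[0x08]=0xd3, mem[0x09]=0x4b, mem[0x21]=0x9e

MEM[0x0c,0x08,0x09,0x21] = 9e d3 4b 9e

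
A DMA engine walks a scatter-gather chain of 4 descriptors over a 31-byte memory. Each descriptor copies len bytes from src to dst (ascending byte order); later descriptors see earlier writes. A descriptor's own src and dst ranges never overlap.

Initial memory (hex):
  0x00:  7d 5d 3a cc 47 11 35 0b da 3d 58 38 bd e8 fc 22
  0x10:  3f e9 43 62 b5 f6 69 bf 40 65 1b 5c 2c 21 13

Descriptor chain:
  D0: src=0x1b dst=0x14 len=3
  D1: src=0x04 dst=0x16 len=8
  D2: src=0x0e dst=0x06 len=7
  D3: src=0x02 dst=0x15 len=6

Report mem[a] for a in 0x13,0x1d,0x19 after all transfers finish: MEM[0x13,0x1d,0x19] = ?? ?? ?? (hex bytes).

MEM[0x13,0x1d,0x19] = 62 38 fc

  after D0: wrote 3B at 0x14 = 5c2c21
  after D1: wrote 8B at 0x16 = 4711350bda3d5838
  after D2: wrote 7B at 0x06 = fc223fe943625c
  after D3: wrote 6B at 0x15 = 3acc4711fc22
query mem[0x13]=0x62, mem[0x1d]=0x38, mem[0x19]=0xfc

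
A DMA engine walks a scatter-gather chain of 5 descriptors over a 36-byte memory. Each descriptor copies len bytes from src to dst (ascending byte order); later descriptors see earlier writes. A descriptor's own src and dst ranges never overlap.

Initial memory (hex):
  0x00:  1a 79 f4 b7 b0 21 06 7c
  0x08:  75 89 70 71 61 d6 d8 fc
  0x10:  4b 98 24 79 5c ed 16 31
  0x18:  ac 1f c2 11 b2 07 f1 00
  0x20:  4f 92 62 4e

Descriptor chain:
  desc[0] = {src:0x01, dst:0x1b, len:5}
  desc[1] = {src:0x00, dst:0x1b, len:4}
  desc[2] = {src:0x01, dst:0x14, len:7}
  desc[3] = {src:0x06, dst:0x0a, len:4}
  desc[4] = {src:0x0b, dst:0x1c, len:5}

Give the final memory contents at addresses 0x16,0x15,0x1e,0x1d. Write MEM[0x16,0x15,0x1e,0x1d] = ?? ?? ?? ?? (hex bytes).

  after D0: wrote 5B at 0x1b = 79f4b7b021
  after D1: wrote 4B at 0x1b = 1a79f4b7
  after D2: wrote 7B at 0x14 = 79f4b7b021067c
  after D3: wrote 4B at 0x0a = 067c7589
  after D4: wrote 5B at 0x1c = 7c7589d8fc
query mem[0x16]=0xb7, mem[0x15]=0xf4, mem[0x1e]=0x89, mem[0x1d]=0x75

MEM[0x16,0x15,0x1e,0x1d] = b7 f4 89 75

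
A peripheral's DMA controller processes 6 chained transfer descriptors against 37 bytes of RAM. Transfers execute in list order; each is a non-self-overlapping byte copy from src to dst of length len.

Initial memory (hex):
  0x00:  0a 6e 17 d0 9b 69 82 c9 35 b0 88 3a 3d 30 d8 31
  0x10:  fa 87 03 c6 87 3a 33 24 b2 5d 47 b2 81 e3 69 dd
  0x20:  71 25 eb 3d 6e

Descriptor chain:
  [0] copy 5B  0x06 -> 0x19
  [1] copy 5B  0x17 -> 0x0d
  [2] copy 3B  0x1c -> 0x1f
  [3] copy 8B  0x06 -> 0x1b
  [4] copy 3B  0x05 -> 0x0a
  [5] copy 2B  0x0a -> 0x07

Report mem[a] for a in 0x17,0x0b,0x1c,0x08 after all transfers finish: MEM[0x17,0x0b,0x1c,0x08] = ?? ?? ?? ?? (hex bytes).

MEM[0x17,0x0b,0x1c,0x08] = 24 82 c9 82

D0: mem[0x19..0x1d] <- [82 c9 35 b0 88]
D1: mem[0x0d..0x11] <- [24 b2 82 c9 35]
D2: mem[0x1f..0x21] <- [b0 88 69]
D3: mem[0x1b..0x22] <- [82 c9 35 b0 88 3a 3d 24]
D4: mem[0x0a..0x0c] <- [69 82 c9]
D5: mem[0x07..0x08] <- [69 82]
query mem[0x17]=0x24, mem[0x0b]=0x82, mem[0x1c]=0xc9, mem[0x08]=0x82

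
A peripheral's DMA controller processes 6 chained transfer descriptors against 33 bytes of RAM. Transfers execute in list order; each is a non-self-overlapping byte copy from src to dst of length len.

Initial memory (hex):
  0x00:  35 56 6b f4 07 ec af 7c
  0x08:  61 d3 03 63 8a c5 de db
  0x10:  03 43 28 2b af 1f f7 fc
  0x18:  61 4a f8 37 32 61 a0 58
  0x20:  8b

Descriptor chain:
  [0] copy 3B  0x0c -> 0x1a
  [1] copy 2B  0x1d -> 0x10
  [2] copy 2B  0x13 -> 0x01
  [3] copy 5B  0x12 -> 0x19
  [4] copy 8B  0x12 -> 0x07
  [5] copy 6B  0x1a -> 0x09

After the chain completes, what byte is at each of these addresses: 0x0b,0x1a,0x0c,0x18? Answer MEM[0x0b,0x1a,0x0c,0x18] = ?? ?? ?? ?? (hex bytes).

[0] 0x0c->0x1a len=3 : 8a c5 de
[1] 0x1d->0x10 len=2 : 61 a0
[2] 0x13->0x01 len=2 : 2b af
[3] 0x12->0x19 len=5 : 28 2b af 1f f7
[4] 0x12->0x07 len=8 : 28 2b af 1f f7 fc 61 28
[5] 0x1a->0x09 len=6 : 2b af 1f f7 a0 58
query mem[0x0b]=0x1f, mem[0x1a]=0x2b, mem[0x0c]=0xf7, mem[0x18]=0x61

MEM[0x0b,0x1a,0x0c,0x18] = 1f 2b f7 61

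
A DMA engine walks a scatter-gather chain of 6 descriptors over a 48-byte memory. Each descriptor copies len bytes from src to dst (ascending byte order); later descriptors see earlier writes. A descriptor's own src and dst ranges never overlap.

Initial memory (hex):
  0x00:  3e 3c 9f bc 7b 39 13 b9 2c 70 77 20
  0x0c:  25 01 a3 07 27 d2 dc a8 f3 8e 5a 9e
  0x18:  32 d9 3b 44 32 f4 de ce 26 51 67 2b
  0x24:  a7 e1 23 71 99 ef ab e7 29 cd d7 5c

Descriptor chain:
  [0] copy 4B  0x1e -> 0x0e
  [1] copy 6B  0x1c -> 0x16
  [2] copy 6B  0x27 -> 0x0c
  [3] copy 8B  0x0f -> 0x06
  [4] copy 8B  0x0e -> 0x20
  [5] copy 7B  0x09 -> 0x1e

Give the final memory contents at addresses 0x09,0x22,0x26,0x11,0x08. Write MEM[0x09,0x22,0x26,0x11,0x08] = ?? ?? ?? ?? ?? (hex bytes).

MEM[0x09,0x22,0x26,0x11,0x08] = dc 32 f3 29 29

  after D0: wrote 4B at 0x0e = dece2651
  after D1: wrote 6B at 0x16 = 32f4dece2651
  after D2: wrote 6B at 0x0c = 7199efabe729
  after D3: wrote 8B at 0x06 = abe729dca8f38e32
  after D4: wrote 8B at 0x20 = efabe729dca8f38e
  after D5: wrote 7B at 0x1e = dca8f38e32efab
query mem[0x09]=0xdc, mem[0x22]=0x32, mem[0x26]=0xf3, mem[0x11]=0x29, mem[0x08]=0x29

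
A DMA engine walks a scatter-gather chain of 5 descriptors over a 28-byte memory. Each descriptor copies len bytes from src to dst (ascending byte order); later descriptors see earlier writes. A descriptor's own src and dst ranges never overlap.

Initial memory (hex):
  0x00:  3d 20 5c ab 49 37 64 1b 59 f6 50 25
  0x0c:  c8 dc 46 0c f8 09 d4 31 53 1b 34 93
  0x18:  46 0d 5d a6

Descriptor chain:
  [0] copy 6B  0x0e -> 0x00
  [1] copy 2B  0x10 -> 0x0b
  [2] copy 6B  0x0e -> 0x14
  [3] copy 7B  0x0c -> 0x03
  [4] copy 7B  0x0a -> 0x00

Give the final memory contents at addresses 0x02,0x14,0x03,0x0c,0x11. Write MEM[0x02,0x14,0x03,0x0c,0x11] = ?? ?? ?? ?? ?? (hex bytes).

D0: mem[0x00..0x05] <- [46 0c f8 09 d4 31]
D1: mem[0x0b..0x0c] <- [f8 09]
D2: mem[0x14..0x19] <- [46 0c f8 09 d4 31]
D3: mem[0x03..0x09] <- [09 dc 46 0c f8 09 d4]
D4: mem[0x00..0x06] <- [50 f8 09 dc 46 0c f8]
query mem[0x02]=0x09, mem[0x14]=0x46, mem[0x03]=0xdc, mem[0x0c]=0x09, mem[0x11]=0x09

MEM[0x02,0x14,0x03,0x0c,0x11] = 09 46 dc 09 09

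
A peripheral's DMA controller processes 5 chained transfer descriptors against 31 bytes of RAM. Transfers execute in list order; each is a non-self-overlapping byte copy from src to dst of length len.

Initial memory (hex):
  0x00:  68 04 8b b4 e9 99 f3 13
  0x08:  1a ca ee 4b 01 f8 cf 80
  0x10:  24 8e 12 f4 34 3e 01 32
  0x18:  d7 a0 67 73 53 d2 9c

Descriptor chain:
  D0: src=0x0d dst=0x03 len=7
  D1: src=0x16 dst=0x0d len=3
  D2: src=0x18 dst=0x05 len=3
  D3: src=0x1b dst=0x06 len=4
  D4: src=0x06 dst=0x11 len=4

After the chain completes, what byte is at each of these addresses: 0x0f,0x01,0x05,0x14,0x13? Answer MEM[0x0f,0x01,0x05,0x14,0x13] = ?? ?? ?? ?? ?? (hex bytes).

#0 dst[0x03+7] := {0xf8,0xcf,0x80,0x24,0x8e,0x12,0xf4}
#1 dst[0x0d+3] := {0x01,0x32,0xd7}
#2 dst[0x05+3] := {0xd7,0xa0,0x67}
#3 dst[0x06+4] := {0x73,0x53,0xd2,0x9c}
#4 dst[0x11+4] := {0x73,0x53,0xd2,0x9c}
query mem[0x0f]=0xd7, mem[0x01]=0x04, mem[0x05]=0xd7, mem[0x14]=0x9c, mem[0x13]=0xd2

MEM[0x0f,0x01,0x05,0x14,0x13] = d7 04 d7 9c d2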